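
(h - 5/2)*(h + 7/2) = h^2 + h - 35/4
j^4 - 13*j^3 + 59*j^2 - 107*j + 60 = (j - 5)*(j - 4)*(j - 3)*(j - 1)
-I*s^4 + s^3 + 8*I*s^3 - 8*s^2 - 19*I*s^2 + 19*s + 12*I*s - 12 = (s - 4)*(s - 3)*(s + I)*(-I*s + I)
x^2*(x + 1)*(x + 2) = x^4 + 3*x^3 + 2*x^2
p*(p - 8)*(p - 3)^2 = p^4 - 14*p^3 + 57*p^2 - 72*p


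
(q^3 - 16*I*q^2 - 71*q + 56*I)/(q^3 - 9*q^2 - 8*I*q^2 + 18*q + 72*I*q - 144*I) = (q^2 - 8*I*q - 7)/(q^2 - 9*q + 18)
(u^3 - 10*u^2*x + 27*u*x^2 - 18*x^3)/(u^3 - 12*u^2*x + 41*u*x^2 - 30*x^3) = (-u + 3*x)/(-u + 5*x)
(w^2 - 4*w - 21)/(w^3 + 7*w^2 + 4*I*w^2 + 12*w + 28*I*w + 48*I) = (w - 7)/(w^2 + 4*w*(1 + I) + 16*I)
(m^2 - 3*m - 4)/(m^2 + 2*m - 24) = (m + 1)/(m + 6)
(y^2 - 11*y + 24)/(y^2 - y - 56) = (y - 3)/(y + 7)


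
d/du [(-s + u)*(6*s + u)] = 5*s + 2*u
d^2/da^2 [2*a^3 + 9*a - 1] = 12*a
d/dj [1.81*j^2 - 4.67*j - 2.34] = 3.62*j - 4.67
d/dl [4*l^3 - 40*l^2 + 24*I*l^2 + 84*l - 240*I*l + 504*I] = 12*l^2 + l*(-80 + 48*I) + 84 - 240*I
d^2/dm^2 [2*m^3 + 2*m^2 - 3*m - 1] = 12*m + 4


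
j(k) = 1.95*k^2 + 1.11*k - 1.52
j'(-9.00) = -33.99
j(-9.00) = 146.44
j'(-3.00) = -10.59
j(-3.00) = 12.70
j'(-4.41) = -16.09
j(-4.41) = 31.51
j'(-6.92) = -25.88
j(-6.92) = 84.18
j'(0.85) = 4.42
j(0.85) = 0.83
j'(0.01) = 1.15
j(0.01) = -1.51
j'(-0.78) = -1.93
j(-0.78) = -1.20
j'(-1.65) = -5.32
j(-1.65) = 1.96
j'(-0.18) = 0.41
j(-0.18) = -1.66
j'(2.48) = 10.78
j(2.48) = 13.23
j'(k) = 3.9*k + 1.11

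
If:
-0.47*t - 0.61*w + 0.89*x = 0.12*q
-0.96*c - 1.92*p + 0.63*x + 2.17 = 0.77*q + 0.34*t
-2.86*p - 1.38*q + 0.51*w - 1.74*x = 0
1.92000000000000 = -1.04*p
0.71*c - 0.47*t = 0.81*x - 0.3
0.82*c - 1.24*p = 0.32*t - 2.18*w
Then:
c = 3.98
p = -1.85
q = 1.53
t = 4.46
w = -1.89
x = 1.27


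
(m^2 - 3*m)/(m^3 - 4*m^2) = (m - 3)/(m*(m - 4))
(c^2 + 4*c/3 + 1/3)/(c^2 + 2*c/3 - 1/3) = (3*c + 1)/(3*c - 1)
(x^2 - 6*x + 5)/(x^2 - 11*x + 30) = (x - 1)/(x - 6)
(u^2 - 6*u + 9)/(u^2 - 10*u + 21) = (u - 3)/(u - 7)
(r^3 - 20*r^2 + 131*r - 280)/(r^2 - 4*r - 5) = (r^2 - 15*r + 56)/(r + 1)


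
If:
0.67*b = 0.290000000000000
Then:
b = 0.43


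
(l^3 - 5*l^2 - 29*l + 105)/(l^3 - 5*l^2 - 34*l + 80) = (l^2 - 10*l + 21)/(l^2 - 10*l + 16)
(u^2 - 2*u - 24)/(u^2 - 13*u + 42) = (u + 4)/(u - 7)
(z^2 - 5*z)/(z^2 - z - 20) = z/(z + 4)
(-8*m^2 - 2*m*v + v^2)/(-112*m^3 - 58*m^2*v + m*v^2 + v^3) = (-4*m + v)/(-56*m^2 - m*v + v^2)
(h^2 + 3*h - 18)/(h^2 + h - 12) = (h + 6)/(h + 4)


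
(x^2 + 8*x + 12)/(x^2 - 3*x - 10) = (x + 6)/(x - 5)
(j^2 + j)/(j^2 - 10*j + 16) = j*(j + 1)/(j^2 - 10*j + 16)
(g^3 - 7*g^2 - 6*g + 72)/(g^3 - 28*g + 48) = (g^2 - 3*g - 18)/(g^2 + 4*g - 12)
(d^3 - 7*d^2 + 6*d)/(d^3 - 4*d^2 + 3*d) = (d - 6)/(d - 3)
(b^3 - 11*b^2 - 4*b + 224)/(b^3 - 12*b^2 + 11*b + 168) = (b + 4)/(b + 3)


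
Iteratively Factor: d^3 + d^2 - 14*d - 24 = (d - 4)*(d^2 + 5*d + 6) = (d - 4)*(d + 2)*(d + 3)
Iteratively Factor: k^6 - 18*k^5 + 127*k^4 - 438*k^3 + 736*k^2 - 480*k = (k - 4)*(k^5 - 14*k^4 + 71*k^3 - 154*k^2 + 120*k) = (k - 4)^2*(k^4 - 10*k^3 + 31*k^2 - 30*k) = (k - 4)^2*(k - 3)*(k^3 - 7*k^2 + 10*k) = (k - 5)*(k - 4)^2*(k - 3)*(k^2 - 2*k) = (k - 5)*(k - 4)^2*(k - 3)*(k - 2)*(k)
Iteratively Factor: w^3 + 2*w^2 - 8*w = (w + 4)*(w^2 - 2*w) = w*(w + 4)*(w - 2)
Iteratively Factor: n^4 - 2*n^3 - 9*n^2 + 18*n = (n)*(n^3 - 2*n^2 - 9*n + 18) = n*(n - 2)*(n^2 - 9) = n*(n - 2)*(n + 3)*(n - 3)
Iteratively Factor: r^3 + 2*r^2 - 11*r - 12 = (r - 3)*(r^2 + 5*r + 4) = (r - 3)*(r + 1)*(r + 4)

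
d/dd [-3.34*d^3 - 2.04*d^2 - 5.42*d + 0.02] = -10.02*d^2 - 4.08*d - 5.42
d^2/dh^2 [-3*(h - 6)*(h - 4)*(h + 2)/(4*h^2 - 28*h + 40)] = 3*(13*h^3 - 174*h^2 + 828*h - 1352)/(2*(h^6 - 21*h^5 + 177*h^4 - 763*h^3 + 1770*h^2 - 2100*h + 1000))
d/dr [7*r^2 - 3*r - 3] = 14*r - 3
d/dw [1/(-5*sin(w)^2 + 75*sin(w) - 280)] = (2*sin(w) - 15)*cos(w)/(5*(sin(w)^2 - 15*sin(w) + 56)^2)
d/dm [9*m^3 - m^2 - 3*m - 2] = 27*m^2 - 2*m - 3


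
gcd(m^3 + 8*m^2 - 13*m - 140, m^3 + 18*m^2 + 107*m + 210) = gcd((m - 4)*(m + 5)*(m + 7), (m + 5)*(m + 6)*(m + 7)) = m^2 + 12*m + 35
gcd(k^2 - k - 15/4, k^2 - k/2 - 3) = k + 3/2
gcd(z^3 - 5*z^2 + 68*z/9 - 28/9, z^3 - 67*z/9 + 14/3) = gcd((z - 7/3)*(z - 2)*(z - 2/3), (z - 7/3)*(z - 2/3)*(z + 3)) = z^2 - 3*z + 14/9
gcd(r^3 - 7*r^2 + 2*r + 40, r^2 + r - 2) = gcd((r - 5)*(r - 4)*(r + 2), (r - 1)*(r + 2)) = r + 2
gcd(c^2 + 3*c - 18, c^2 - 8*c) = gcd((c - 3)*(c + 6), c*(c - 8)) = 1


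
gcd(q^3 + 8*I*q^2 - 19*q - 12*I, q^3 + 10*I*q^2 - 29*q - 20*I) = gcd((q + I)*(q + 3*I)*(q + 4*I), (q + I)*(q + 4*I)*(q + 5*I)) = q^2 + 5*I*q - 4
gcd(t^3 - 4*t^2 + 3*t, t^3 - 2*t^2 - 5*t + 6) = t^2 - 4*t + 3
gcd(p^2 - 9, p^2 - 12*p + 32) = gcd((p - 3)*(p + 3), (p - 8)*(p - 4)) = 1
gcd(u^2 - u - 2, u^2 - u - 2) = u^2 - u - 2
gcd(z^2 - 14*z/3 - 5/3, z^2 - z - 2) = 1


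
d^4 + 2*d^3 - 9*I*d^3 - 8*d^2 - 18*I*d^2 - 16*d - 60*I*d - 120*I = (d + 2)*(d - 6*I)*(d - 5*I)*(d + 2*I)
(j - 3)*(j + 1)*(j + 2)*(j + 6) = j^4 + 6*j^3 - 7*j^2 - 48*j - 36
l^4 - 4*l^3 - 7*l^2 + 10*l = l*(l - 5)*(l - 1)*(l + 2)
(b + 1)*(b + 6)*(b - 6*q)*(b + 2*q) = b^4 - 4*b^3*q + 7*b^3 - 12*b^2*q^2 - 28*b^2*q + 6*b^2 - 84*b*q^2 - 24*b*q - 72*q^2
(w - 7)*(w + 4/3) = w^2 - 17*w/3 - 28/3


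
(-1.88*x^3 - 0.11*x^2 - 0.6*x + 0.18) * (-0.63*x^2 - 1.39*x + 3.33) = 1.1844*x^5 + 2.6825*x^4 - 5.7295*x^3 + 0.3543*x^2 - 2.2482*x + 0.5994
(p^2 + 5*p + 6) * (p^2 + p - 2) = p^4 + 6*p^3 + 9*p^2 - 4*p - 12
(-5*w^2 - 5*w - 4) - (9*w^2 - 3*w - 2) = -14*w^2 - 2*w - 2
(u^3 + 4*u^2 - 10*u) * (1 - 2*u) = -2*u^4 - 7*u^3 + 24*u^2 - 10*u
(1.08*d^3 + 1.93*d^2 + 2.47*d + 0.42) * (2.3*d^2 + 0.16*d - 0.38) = 2.484*d^5 + 4.6118*d^4 + 5.5794*d^3 + 0.6278*d^2 - 0.8714*d - 0.1596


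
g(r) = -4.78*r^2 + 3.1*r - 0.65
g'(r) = 3.1 - 9.56*r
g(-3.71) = -77.94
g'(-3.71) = 38.57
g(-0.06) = -0.85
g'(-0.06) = 3.67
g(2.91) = -32.11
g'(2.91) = -24.72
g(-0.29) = -1.95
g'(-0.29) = 5.87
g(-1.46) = -15.37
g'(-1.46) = 17.06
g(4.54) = -85.10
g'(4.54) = -40.30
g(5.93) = -150.36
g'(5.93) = -53.59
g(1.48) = -6.53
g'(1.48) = -11.05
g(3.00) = -34.37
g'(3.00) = -25.58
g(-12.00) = -726.17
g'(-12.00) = 117.82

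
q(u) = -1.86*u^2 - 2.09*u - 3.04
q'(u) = -3.72*u - 2.09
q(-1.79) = -5.26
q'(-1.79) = 4.57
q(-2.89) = -12.53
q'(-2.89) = 8.66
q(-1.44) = -3.89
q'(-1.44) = 3.27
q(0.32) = -3.90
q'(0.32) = -3.28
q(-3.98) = -24.18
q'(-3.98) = 12.72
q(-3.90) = -23.18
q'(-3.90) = 12.42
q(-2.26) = -7.82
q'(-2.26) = 6.32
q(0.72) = -5.51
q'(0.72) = -4.77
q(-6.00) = -57.46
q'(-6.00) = 20.23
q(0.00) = -3.04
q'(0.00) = -2.09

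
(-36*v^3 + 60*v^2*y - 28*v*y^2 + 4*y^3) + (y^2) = -36*v^3 + 60*v^2*y - 28*v*y^2 + 4*y^3 + y^2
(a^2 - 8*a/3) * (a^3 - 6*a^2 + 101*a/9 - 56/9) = a^5 - 26*a^4/3 + 245*a^3/9 - 976*a^2/27 + 448*a/27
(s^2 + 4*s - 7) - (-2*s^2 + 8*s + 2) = 3*s^2 - 4*s - 9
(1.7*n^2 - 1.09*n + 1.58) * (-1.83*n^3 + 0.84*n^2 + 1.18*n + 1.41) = -3.111*n^5 + 3.4227*n^4 - 1.801*n^3 + 2.438*n^2 + 0.3275*n + 2.2278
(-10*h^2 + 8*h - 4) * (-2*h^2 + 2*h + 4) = 20*h^4 - 36*h^3 - 16*h^2 + 24*h - 16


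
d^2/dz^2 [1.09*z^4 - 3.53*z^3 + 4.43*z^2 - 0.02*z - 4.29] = 13.08*z^2 - 21.18*z + 8.86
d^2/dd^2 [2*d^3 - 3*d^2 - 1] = 12*d - 6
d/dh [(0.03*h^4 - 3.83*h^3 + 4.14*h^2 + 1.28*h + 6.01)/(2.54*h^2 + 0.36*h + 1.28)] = (0.1524*h^5 - 9.6958*h^4 - 2.604*h^3 - 16.468*h^2 - 19.9324*h - 0.5252)/(6.4516*h^4 + 1.8288*h^3 + 6.632*h^2 + 0.9216*h + 1.6384)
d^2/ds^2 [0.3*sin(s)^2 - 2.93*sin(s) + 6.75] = 2.93*sin(s) + 0.6*cos(2*s)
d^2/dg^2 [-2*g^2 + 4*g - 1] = -4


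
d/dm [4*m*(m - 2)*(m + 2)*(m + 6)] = 16*m^3 + 72*m^2 - 32*m - 96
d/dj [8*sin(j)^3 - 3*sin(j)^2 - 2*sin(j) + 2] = 2*(12*sin(j)^2 - 3*sin(j) - 1)*cos(j)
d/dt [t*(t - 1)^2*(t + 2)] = 4*t^3 - 6*t + 2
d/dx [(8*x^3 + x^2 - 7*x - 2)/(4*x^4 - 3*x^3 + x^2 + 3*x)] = (-32*x^6 - 8*x^5 + 95*x^4 + 38*x^3 - 8*x^2 + 4*x + 6)/(x^2*(16*x^6 - 24*x^5 + 17*x^4 + 18*x^3 - 17*x^2 + 6*x + 9))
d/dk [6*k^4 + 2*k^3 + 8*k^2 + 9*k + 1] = 24*k^3 + 6*k^2 + 16*k + 9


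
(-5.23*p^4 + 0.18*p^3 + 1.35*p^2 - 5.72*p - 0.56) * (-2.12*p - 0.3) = 11.0876*p^5 + 1.1874*p^4 - 2.916*p^3 + 11.7214*p^2 + 2.9032*p + 0.168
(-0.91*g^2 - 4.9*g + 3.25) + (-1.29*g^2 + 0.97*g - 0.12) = -2.2*g^2 - 3.93*g + 3.13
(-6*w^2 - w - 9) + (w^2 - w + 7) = -5*w^2 - 2*w - 2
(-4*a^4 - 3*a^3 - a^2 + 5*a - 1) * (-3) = 12*a^4 + 9*a^3 + 3*a^2 - 15*a + 3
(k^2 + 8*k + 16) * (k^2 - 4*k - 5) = k^4 + 4*k^3 - 21*k^2 - 104*k - 80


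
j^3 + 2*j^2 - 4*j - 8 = (j - 2)*(j + 2)^2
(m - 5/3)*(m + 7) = m^2 + 16*m/3 - 35/3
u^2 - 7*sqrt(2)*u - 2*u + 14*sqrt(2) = (u - 2)*(u - 7*sqrt(2))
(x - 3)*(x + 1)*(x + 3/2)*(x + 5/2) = x^4 + 2*x^3 - 29*x^2/4 - 39*x/2 - 45/4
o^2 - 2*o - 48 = (o - 8)*(o + 6)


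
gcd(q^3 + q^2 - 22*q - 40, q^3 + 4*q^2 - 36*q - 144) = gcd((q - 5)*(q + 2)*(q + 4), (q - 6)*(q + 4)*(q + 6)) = q + 4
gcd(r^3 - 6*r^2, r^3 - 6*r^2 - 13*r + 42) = 1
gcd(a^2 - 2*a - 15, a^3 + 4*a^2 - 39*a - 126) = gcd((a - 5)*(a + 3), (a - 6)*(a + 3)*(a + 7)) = a + 3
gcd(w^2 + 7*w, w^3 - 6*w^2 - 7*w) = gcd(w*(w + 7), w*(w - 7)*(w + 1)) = w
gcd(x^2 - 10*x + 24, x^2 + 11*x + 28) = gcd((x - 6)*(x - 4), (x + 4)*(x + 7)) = 1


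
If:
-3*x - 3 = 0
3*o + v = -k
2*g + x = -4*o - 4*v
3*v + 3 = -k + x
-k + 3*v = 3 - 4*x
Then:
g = -23/6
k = -11/2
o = 5/3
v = 1/2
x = -1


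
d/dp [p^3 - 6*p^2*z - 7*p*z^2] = 3*p^2 - 12*p*z - 7*z^2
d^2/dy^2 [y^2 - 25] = 2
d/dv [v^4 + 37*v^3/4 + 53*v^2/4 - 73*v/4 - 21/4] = 4*v^3 + 111*v^2/4 + 53*v/2 - 73/4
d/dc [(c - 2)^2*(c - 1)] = (c - 2)*(3*c - 4)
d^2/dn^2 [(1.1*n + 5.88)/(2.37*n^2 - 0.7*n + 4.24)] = ((1.1*n + 5.88)*(4.74*n - 0.7)*(9.48*n - 1.4) - (15.642*n + 26.3312)*(2.37*n^2 - 0.7*n + 4.24))/(2.37*n^2 - 0.7*n + 4.24)^3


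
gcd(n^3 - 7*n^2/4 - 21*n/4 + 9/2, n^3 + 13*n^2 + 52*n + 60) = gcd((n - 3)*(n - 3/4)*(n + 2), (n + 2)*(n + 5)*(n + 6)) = n + 2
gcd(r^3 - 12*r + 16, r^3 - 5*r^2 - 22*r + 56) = r^2 + 2*r - 8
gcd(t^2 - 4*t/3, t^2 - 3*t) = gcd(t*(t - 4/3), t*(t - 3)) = t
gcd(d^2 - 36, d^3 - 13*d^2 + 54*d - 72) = d - 6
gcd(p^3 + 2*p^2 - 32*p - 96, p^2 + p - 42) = p - 6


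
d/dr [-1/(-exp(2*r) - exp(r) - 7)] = (-2*exp(r) - 1)*exp(r)/(exp(2*r) + exp(r) + 7)^2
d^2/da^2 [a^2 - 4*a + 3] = 2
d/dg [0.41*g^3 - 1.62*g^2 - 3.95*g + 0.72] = 1.23*g^2 - 3.24*g - 3.95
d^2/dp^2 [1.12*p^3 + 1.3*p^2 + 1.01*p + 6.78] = 6.72*p + 2.6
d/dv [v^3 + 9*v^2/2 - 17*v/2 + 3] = 3*v^2 + 9*v - 17/2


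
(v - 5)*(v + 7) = v^2 + 2*v - 35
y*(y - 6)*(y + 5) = y^3 - y^2 - 30*y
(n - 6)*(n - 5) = n^2 - 11*n + 30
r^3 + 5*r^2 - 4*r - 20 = (r - 2)*(r + 2)*(r + 5)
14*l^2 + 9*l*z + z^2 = (2*l + z)*(7*l + z)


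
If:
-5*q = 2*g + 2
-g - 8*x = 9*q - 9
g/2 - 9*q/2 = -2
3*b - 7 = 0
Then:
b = 7/3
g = -38/23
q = 6/23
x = 191/184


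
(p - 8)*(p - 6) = p^2 - 14*p + 48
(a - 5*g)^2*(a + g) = a^3 - 9*a^2*g + 15*a*g^2 + 25*g^3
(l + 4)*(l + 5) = l^2 + 9*l + 20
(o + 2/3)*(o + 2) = o^2 + 8*o/3 + 4/3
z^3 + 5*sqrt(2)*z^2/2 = z^2*(z + 5*sqrt(2)/2)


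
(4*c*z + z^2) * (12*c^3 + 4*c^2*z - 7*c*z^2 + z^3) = 48*c^4*z + 28*c^3*z^2 - 24*c^2*z^3 - 3*c*z^4 + z^5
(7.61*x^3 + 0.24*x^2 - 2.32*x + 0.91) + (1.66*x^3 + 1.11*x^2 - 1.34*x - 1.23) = 9.27*x^3 + 1.35*x^2 - 3.66*x - 0.32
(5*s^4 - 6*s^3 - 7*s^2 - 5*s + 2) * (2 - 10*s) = -50*s^5 + 70*s^4 + 58*s^3 + 36*s^2 - 30*s + 4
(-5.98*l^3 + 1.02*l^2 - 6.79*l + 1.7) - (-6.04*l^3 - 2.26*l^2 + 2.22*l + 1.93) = 0.0599999999999996*l^3 + 3.28*l^2 - 9.01*l - 0.23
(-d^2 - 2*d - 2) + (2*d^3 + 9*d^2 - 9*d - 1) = 2*d^3 + 8*d^2 - 11*d - 3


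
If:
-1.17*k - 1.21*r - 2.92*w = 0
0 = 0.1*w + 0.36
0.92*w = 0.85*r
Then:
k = 13.01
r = -3.90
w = -3.60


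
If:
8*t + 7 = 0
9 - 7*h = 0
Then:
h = 9/7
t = -7/8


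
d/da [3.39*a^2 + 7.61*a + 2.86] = 6.78*a + 7.61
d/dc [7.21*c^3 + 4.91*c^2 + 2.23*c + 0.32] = 21.63*c^2 + 9.82*c + 2.23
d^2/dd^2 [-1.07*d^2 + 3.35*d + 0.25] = -2.14000000000000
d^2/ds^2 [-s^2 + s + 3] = -2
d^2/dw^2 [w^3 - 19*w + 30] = 6*w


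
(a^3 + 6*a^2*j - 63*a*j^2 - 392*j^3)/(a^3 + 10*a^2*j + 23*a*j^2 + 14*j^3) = (a^2 - a*j - 56*j^2)/(a^2 + 3*a*j + 2*j^2)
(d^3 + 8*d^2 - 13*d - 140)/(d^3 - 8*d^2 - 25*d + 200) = (d^2 + 3*d - 28)/(d^2 - 13*d + 40)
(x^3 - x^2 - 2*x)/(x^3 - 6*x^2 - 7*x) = (x - 2)/(x - 7)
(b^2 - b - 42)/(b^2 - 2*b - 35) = (b + 6)/(b + 5)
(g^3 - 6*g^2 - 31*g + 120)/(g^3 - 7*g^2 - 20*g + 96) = (g + 5)/(g + 4)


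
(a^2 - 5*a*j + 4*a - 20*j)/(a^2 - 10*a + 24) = (a^2 - 5*a*j + 4*a - 20*j)/(a^2 - 10*a + 24)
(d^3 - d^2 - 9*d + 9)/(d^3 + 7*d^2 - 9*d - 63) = (d - 1)/(d + 7)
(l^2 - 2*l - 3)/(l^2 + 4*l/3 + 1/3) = 3*(l - 3)/(3*l + 1)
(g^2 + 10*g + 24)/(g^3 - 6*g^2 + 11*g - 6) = (g^2 + 10*g + 24)/(g^3 - 6*g^2 + 11*g - 6)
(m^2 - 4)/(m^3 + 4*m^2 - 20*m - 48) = (m - 2)/(m^2 + 2*m - 24)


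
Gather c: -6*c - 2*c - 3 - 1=-8*c - 4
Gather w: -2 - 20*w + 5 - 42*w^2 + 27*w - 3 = -42*w^2 + 7*w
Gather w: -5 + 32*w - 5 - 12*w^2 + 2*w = -12*w^2 + 34*w - 10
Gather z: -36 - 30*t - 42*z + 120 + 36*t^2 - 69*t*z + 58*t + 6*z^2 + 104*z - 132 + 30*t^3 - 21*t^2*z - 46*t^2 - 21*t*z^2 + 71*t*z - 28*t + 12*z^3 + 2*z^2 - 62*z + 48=30*t^3 - 10*t^2 + 12*z^3 + z^2*(8 - 21*t) + z*(-21*t^2 + 2*t)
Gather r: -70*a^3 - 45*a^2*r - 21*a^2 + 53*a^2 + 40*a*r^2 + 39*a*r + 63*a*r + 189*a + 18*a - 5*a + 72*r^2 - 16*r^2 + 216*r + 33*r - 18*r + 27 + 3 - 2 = -70*a^3 + 32*a^2 + 202*a + r^2*(40*a + 56) + r*(-45*a^2 + 102*a + 231) + 28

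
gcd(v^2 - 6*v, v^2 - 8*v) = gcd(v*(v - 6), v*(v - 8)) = v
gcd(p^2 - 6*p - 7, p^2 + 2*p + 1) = p + 1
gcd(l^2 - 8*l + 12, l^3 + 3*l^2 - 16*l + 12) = l - 2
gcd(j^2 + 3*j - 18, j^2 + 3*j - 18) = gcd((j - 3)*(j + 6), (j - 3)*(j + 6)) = j^2 + 3*j - 18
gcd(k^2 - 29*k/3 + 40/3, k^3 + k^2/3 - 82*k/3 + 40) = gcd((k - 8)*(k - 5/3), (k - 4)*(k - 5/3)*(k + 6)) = k - 5/3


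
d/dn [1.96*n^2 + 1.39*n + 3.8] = 3.92*n + 1.39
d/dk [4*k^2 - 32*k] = 8*k - 32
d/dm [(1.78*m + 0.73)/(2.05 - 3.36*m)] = (20.502048*m - 12.50869)/(3.36*m - 2.05)^3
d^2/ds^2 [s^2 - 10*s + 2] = 2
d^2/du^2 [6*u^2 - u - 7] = 12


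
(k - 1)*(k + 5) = k^2 + 4*k - 5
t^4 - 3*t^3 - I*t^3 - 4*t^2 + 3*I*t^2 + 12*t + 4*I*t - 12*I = (t - 3)*(t - 2)*(t + 2)*(t - I)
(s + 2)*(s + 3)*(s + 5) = s^3 + 10*s^2 + 31*s + 30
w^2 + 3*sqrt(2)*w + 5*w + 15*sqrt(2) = (w + 5)*(w + 3*sqrt(2))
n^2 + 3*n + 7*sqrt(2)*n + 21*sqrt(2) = (n + 3)*(n + 7*sqrt(2))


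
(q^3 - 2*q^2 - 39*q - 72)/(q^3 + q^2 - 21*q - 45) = (q - 8)/(q - 5)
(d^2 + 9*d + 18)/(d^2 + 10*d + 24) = (d + 3)/(d + 4)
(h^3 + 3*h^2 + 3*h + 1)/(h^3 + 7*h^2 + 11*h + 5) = (h + 1)/(h + 5)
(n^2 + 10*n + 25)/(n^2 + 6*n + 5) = (n + 5)/(n + 1)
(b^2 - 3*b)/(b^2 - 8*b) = (b - 3)/(b - 8)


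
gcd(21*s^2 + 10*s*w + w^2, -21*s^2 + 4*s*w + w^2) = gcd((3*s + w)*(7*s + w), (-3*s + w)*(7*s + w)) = 7*s + w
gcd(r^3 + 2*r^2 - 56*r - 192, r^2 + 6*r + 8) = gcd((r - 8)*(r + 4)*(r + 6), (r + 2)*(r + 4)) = r + 4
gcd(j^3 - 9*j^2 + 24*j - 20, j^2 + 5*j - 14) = j - 2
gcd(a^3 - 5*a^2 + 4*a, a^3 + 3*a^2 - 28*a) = a^2 - 4*a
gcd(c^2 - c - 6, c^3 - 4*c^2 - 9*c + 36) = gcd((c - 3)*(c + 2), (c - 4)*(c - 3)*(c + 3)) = c - 3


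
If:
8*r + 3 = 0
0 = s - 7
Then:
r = -3/8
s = 7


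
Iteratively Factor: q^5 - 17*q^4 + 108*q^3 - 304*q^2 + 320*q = (q)*(q^4 - 17*q^3 + 108*q^2 - 304*q + 320) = q*(q - 4)*(q^3 - 13*q^2 + 56*q - 80) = q*(q - 5)*(q - 4)*(q^2 - 8*q + 16) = q*(q - 5)*(q - 4)^2*(q - 4)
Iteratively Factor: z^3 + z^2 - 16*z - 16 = (z - 4)*(z^2 + 5*z + 4) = (z - 4)*(z + 4)*(z + 1)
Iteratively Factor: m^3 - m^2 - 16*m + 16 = (m - 4)*(m^2 + 3*m - 4) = (m - 4)*(m + 4)*(m - 1)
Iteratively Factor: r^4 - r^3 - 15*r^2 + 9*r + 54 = (r + 3)*(r^3 - 4*r^2 - 3*r + 18) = (r - 3)*(r + 3)*(r^2 - r - 6) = (r - 3)*(r + 2)*(r + 3)*(r - 3)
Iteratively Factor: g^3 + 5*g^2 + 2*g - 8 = (g + 2)*(g^2 + 3*g - 4) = (g - 1)*(g + 2)*(g + 4)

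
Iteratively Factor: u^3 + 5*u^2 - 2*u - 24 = (u + 4)*(u^2 + u - 6) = (u + 3)*(u + 4)*(u - 2)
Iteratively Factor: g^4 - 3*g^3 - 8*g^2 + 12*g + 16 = (g + 1)*(g^3 - 4*g^2 - 4*g + 16) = (g - 4)*(g + 1)*(g^2 - 4) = (g - 4)*(g - 2)*(g + 1)*(g + 2)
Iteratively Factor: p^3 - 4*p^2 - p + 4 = (p + 1)*(p^2 - 5*p + 4) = (p - 1)*(p + 1)*(p - 4)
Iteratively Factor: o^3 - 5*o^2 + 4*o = (o)*(o^2 - 5*o + 4) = o*(o - 4)*(o - 1)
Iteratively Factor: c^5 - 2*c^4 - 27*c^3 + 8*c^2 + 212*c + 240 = (c - 5)*(c^4 + 3*c^3 - 12*c^2 - 52*c - 48) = (c - 5)*(c - 4)*(c^3 + 7*c^2 + 16*c + 12) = (c - 5)*(c - 4)*(c + 2)*(c^2 + 5*c + 6) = (c - 5)*(c - 4)*(c + 2)*(c + 3)*(c + 2)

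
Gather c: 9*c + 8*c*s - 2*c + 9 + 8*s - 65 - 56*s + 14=c*(8*s + 7) - 48*s - 42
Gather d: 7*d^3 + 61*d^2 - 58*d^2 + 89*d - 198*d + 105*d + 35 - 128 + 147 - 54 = 7*d^3 + 3*d^2 - 4*d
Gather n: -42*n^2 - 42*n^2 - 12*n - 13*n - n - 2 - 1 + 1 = -84*n^2 - 26*n - 2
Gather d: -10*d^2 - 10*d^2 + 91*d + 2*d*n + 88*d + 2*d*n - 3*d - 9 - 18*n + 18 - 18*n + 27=-20*d^2 + d*(4*n + 176) - 36*n + 36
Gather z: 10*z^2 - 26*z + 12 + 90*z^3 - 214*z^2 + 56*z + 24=90*z^3 - 204*z^2 + 30*z + 36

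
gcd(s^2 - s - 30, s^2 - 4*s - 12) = s - 6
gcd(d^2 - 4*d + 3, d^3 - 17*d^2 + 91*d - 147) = d - 3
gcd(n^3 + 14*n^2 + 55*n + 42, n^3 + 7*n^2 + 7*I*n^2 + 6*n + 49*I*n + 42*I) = n^2 + 7*n + 6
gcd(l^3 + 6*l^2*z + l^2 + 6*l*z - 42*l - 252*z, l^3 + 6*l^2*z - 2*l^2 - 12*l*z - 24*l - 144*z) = l^2 + 6*l*z - 6*l - 36*z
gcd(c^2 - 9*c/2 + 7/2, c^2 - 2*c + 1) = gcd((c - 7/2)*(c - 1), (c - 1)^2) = c - 1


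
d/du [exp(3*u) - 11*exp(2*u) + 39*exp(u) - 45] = (3*exp(2*u) - 22*exp(u) + 39)*exp(u)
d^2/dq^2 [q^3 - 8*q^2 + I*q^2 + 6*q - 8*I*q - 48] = 6*q - 16 + 2*I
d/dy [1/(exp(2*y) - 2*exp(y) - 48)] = 2*(1 - exp(y))*exp(y)/(-exp(2*y) + 2*exp(y) + 48)^2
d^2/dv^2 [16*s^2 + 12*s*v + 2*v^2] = 4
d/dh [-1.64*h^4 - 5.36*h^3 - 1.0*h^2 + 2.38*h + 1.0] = -6.56*h^3 - 16.08*h^2 - 2.0*h + 2.38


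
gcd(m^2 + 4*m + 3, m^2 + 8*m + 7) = m + 1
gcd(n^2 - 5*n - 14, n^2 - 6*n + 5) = 1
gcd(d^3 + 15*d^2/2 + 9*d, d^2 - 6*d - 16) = 1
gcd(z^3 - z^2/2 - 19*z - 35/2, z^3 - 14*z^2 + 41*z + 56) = z + 1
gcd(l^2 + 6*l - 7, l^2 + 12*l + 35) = l + 7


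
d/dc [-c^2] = -2*c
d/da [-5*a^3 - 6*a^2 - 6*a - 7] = -15*a^2 - 12*a - 6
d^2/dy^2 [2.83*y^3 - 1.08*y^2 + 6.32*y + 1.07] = 16.98*y - 2.16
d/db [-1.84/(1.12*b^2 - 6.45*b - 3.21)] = (4.1216*b - 11.868)/(-1.12*b^2 + 6.45*b + 3.21)^2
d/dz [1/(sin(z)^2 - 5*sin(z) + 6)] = (5 - 2*sin(z))*cos(z)/(sin(z)^2 - 5*sin(z) + 6)^2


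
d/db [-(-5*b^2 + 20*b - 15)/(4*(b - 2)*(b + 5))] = 5*(7*b^2 - 26*b + 31)/(4*(b^4 + 6*b^3 - 11*b^2 - 60*b + 100))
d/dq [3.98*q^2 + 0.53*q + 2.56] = 7.96*q + 0.53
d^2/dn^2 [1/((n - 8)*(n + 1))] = 2*((n - 8)^2 + (n - 8)*(n + 1) + (n + 1)^2)/((n - 8)^3*(n + 1)^3)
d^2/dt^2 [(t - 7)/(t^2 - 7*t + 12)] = 2*((14 - 3*t)*(t^2 - 7*t + 12) + (t - 7)*(2*t - 7)^2)/(t^2 - 7*t + 12)^3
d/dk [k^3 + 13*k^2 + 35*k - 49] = 3*k^2 + 26*k + 35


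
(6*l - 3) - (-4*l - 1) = 10*l - 2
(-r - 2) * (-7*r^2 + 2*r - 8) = 7*r^3 + 12*r^2 + 4*r + 16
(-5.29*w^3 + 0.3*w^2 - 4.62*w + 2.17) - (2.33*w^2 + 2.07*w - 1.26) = -5.29*w^3 - 2.03*w^2 - 6.69*w + 3.43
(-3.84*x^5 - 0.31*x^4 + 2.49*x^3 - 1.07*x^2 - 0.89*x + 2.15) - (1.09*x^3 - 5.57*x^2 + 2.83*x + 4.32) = -3.84*x^5 - 0.31*x^4 + 1.4*x^3 + 4.5*x^2 - 3.72*x - 2.17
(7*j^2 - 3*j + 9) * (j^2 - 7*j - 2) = 7*j^4 - 52*j^3 + 16*j^2 - 57*j - 18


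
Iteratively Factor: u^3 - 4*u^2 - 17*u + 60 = (u - 5)*(u^2 + u - 12) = (u - 5)*(u + 4)*(u - 3)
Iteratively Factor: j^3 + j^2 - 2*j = (j + 2)*(j^2 - j) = (j - 1)*(j + 2)*(j)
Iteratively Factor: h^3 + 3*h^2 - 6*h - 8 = (h + 1)*(h^2 + 2*h - 8) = (h - 2)*(h + 1)*(h + 4)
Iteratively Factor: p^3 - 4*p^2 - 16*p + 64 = (p - 4)*(p^2 - 16) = (p - 4)*(p + 4)*(p - 4)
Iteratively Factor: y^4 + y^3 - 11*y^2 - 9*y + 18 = (y - 1)*(y^3 + 2*y^2 - 9*y - 18) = (y - 3)*(y - 1)*(y^2 + 5*y + 6) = (y - 3)*(y - 1)*(y + 3)*(y + 2)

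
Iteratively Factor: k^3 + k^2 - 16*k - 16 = (k + 4)*(k^2 - 3*k - 4) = (k + 1)*(k + 4)*(k - 4)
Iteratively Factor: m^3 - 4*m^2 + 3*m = (m - 3)*(m^2 - m) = (m - 3)*(m - 1)*(m)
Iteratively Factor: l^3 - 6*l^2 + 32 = (l - 4)*(l^2 - 2*l - 8) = (l - 4)*(l + 2)*(l - 4)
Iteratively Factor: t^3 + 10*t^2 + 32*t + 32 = (t + 4)*(t^2 + 6*t + 8) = (t + 4)^2*(t + 2)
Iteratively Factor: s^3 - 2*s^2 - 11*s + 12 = (s - 4)*(s^2 + 2*s - 3) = (s - 4)*(s + 3)*(s - 1)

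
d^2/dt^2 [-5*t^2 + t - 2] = -10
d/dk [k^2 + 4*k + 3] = 2*k + 4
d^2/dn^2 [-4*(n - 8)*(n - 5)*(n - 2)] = 120 - 24*n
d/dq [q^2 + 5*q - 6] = 2*q + 5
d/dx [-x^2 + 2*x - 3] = 2 - 2*x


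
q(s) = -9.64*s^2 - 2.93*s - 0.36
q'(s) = -19.28*s - 2.93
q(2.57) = -71.56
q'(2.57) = -52.48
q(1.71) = -33.56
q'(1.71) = -35.90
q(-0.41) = -0.78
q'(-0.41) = 4.97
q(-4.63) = -193.45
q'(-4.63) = 86.34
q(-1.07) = -8.26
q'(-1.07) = 17.70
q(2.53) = -69.48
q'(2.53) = -51.71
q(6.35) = -407.67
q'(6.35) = -125.36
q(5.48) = -305.91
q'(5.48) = -108.58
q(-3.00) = -78.33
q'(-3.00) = 54.91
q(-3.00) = -78.33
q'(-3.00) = 54.91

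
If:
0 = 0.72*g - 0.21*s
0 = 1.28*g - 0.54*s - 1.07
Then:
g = -1.87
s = -6.42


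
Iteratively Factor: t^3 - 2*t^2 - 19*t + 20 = (t + 4)*(t^2 - 6*t + 5) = (t - 1)*(t + 4)*(t - 5)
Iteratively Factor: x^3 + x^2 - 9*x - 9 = (x + 3)*(x^2 - 2*x - 3) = (x - 3)*(x + 3)*(x + 1)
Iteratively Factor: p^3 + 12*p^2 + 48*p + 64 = (p + 4)*(p^2 + 8*p + 16) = (p + 4)^2*(p + 4)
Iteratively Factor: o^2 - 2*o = (o - 2)*(o)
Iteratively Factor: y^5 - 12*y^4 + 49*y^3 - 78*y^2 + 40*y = (y - 1)*(y^4 - 11*y^3 + 38*y^2 - 40*y) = y*(y - 1)*(y^3 - 11*y^2 + 38*y - 40) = y*(y - 2)*(y - 1)*(y^2 - 9*y + 20) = y*(y - 5)*(y - 2)*(y - 1)*(y - 4)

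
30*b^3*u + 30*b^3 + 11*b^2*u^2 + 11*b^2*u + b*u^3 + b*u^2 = (5*b + u)*(6*b + u)*(b*u + b)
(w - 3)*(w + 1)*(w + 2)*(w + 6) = w^4 + 6*w^3 - 7*w^2 - 48*w - 36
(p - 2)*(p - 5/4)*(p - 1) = p^3 - 17*p^2/4 + 23*p/4 - 5/2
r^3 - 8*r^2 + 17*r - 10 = (r - 5)*(r - 2)*(r - 1)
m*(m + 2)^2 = m^3 + 4*m^2 + 4*m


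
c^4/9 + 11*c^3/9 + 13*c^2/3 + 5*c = c*(c/3 + 1)^2*(c + 5)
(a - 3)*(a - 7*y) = a^2 - 7*a*y - 3*a + 21*y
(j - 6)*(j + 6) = j^2 - 36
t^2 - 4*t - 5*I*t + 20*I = (t - 4)*(t - 5*I)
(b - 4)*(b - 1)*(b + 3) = b^3 - 2*b^2 - 11*b + 12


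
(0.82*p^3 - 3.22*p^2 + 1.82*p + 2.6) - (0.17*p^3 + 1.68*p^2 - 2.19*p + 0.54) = 0.65*p^3 - 4.9*p^2 + 4.01*p + 2.06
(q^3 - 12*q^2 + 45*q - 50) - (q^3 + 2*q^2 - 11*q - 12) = -14*q^2 + 56*q - 38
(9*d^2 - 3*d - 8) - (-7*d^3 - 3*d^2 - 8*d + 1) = 7*d^3 + 12*d^2 + 5*d - 9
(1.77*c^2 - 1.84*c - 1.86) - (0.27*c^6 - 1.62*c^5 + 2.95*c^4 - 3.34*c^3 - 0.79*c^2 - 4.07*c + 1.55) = -0.27*c^6 + 1.62*c^5 - 2.95*c^4 + 3.34*c^3 + 2.56*c^2 + 2.23*c - 3.41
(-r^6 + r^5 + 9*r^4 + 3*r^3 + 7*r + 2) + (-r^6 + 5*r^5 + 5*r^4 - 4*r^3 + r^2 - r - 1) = -2*r^6 + 6*r^5 + 14*r^4 - r^3 + r^2 + 6*r + 1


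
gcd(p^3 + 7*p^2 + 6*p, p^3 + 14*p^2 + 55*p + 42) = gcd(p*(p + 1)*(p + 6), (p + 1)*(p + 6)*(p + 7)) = p^2 + 7*p + 6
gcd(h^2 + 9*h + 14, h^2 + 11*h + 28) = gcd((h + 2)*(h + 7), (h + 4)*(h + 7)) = h + 7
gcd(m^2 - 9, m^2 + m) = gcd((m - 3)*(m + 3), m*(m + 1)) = 1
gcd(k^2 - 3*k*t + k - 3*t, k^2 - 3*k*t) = -k + 3*t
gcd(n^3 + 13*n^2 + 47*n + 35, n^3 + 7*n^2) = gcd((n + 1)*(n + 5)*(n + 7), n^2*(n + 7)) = n + 7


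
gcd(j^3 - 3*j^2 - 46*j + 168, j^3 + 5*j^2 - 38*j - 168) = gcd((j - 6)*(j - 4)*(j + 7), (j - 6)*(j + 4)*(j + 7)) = j^2 + j - 42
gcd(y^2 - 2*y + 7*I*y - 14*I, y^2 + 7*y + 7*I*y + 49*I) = y + 7*I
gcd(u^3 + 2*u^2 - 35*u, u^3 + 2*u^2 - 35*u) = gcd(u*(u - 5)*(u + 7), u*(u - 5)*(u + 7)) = u^3 + 2*u^2 - 35*u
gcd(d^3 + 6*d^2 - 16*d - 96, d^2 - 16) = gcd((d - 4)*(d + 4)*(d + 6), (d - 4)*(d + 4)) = d^2 - 16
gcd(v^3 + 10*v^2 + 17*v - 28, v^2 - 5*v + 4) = v - 1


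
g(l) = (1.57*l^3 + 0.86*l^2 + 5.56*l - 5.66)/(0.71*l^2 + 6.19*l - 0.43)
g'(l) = (-1.42*l - 6.19)*(1.57*l^3 + 0.86*l^2 + 5.56*l - 5.66)/(0.71*l^2 + 6.19*l - 0.43)^2 + (4.71*l^2 + 1.72*l + 5.56)/(0.71*l^2 + 6.19*l - 0.43) = (1.1147*l^4 + 19.4366*l^3 - 0.649499999999998*l^2 + 7.2976*l + 32.6446)/(0.5041*l^4 + 8.7898*l^3 + 37.7055*l^2 - 5.3234*l + 0.1849)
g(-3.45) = 5.93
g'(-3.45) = -3.60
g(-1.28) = 2.04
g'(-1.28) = -0.30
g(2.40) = 1.85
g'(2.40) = 1.03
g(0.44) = -1.20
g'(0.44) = 6.33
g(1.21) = 0.63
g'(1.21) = 1.18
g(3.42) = 2.97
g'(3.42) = 1.16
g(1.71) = 1.16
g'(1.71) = 1.00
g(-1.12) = 2.01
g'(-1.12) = -0.05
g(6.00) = 6.39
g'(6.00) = 1.47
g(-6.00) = 28.91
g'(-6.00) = -19.33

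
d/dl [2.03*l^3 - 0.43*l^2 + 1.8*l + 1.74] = 6.09*l^2 - 0.86*l + 1.8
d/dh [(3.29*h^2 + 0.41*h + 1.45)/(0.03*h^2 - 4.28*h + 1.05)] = (-14.0935*h^2 + 6.822*h + 6.6365)/(0.0009*h^4 - 0.2568*h^3 + 18.3814*h^2 - 8.988*h + 1.1025)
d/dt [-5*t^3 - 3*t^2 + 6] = 3*t*(-5*t - 2)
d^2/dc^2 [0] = 0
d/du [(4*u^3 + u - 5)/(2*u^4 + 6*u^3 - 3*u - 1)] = ((12*u^2 + 1)*(2*u^4 + 6*u^3 - 3*u - 1) - (4*u^3 + u - 5)*(8*u^3 + 18*u^2 - 3))/(2*u^4 + 6*u^3 - 3*u - 1)^2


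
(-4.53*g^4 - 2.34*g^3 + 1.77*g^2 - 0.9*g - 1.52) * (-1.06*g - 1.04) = 4.8018*g^5 + 7.1916*g^4 + 0.5574*g^3 - 0.8868*g^2 + 2.5472*g + 1.5808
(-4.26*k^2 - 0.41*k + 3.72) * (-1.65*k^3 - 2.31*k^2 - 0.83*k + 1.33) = 7.029*k^5 + 10.5171*k^4 - 1.6551*k^3 - 13.9187*k^2 - 3.6329*k + 4.9476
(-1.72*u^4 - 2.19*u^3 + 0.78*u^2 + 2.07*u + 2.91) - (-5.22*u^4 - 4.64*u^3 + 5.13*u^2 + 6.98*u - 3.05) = 3.5*u^4 + 2.45*u^3 - 4.35*u^2 - 4.91*u + 5.96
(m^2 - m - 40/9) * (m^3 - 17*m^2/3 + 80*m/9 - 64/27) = m^5 - 20*m^4/3 + 91*m^3/9 + 376*m^2/27 - 3008*m/81 + 2560/243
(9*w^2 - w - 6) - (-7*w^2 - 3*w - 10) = 16*w^2 + 2*w + 4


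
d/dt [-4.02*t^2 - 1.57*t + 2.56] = -8.04*t - 1.57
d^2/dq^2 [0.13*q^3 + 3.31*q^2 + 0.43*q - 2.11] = 0.78*q + 6.62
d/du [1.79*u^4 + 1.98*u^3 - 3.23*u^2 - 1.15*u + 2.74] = 7.16*u^3 + 5.94*u^2 - 6.46*u - 1.15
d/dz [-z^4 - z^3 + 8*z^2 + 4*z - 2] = -4*z^3 - 3*z^2 + 16*z + 4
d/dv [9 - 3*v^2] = -6*v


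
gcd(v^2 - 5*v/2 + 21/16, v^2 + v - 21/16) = v - 3/4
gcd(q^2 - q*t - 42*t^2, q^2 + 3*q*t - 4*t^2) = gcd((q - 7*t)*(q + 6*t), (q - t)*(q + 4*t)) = 1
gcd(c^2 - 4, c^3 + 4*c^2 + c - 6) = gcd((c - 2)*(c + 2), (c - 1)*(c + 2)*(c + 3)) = c + 2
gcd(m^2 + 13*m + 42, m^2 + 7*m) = m + 7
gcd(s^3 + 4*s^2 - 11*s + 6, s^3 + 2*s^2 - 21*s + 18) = s^2 + 5*s - 6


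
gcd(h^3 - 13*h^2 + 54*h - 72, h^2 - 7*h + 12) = h^2 - 7*h + 12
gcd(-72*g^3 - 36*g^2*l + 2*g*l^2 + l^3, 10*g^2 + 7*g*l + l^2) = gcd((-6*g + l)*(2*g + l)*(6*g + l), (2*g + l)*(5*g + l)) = 2*g + l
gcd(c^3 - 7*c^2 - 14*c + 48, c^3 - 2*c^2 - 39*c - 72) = c^2 - 5*c - 24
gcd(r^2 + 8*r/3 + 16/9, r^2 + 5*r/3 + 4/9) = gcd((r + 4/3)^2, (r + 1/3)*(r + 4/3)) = r + 4/3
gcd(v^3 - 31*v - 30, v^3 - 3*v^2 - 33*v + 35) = v + 5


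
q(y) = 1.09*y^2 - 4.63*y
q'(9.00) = 14.99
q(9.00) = 46.62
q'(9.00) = 14.99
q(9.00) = 46.62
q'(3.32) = 2.61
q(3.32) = -3.36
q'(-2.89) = -10.93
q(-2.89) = 22.48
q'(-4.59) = -14.64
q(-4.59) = 44.22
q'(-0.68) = -6.11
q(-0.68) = 3.65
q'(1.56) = -1.23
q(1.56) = -4.57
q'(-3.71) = -12.72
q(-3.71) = 32.18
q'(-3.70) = -12.70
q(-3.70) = 32.05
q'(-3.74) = -12.78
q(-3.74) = 32.56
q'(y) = 2.18*y - 4.63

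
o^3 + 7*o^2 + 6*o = o*(o + 1)*(o + 6)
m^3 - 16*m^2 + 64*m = m*(m - 8)^2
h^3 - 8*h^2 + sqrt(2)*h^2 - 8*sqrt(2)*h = h*(h - 8)*(h + sqrt(2))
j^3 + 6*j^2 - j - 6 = (j - 1)*(j + 1)*(j + 6)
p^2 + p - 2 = (p - 1)*(p + 2)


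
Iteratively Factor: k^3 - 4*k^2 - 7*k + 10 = (k + 2)*(k^2 - 6*k + 5) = (k - 1)*(k + 2)*(k - 5)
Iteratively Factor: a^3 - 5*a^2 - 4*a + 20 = (a - 2)*(a^2 - 3*a - 10) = (a - 5)*(a - 2)*(a + 2)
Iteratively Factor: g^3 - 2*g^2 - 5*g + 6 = (g - 3)*(g^2 + g - 2) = (g - 3)*(g - 1)*(g + 2)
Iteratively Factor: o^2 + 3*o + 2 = (o + 2)*(o + 1)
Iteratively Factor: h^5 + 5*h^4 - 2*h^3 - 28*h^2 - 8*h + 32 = (h - 2)*(h^4 + 7*h^3 + 12*h^2 - 4*h - 16) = (h - 2)*(h + 2)*(h^3 + 5*h^2 + 2*h - 8) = (h - 2)*(h + 2)^2*(h^2 + 3*h - 4) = (h - 2)*(h + 2)^2*(h + 4)*(h - 1)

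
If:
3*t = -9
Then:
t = -3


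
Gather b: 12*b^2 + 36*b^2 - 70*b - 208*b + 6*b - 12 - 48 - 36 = 48*b^2 - 272*b - 96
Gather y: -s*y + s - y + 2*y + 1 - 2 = s + y*(1 - s) - 1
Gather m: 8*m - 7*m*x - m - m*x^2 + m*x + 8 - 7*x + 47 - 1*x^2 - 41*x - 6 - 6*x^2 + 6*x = m*(-x^2 - 6*x + 7) - 7*x^2 - 42*x + 49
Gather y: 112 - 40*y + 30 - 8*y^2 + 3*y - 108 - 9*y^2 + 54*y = -17*y^2 + 17*y + 34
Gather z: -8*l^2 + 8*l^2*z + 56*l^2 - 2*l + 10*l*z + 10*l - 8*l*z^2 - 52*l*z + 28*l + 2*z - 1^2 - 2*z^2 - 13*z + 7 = 48*l^2 + 36*l + z^2*(-8*l - 2) + z*(8*l^2 - 42*l - 11) + 6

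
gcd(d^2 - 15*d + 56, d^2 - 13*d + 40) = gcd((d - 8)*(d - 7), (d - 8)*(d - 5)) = d - 8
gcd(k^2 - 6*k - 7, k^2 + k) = k + 1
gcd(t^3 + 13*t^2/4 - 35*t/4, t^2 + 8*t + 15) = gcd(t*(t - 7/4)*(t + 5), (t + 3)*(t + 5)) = t + 5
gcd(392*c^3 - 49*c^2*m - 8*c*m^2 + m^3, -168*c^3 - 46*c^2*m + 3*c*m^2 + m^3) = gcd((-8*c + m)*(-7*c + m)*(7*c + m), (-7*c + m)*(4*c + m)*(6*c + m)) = 7*c - m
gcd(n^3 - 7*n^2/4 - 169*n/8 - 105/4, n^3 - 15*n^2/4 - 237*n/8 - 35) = n^2 + 17*n/4 + 35/8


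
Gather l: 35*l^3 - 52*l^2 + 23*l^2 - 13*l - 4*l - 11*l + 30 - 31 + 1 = 35*l^3 - 29*l^2 - 28*l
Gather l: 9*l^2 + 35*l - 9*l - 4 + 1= 9*l^2 + 26*l - 3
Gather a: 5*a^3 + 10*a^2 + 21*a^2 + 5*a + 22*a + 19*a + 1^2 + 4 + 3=5*a^3 + 31*a^2 + 46*a + 8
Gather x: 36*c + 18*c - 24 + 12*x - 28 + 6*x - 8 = 54*c + 18*x - 60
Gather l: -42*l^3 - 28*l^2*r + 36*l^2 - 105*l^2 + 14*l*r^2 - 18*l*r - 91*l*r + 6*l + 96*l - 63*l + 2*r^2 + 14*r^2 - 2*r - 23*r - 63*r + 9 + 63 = -42*l^3 + l^2*(-28*r - 69) + l*(14*r^2 - 109*r + 39) + 16*r^2 - 88*r + 72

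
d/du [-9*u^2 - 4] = -18*u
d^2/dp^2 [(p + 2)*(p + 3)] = 2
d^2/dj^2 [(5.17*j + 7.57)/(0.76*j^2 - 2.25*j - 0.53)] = ((11.7586 - 23.5752*j)*(-0.76*j^2 + 2.25*j + 0.53) - (1.52*j - 2.25)*(3.04*j - 4.5)*(5.17*j + 7.57))/(-0.76*j^2 + 2.25*j + 0.53)^3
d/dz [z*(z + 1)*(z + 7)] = 3*z^2 + 16*z + 7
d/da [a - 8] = 1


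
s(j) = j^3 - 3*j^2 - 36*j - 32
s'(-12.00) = 468.00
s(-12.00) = -1760.00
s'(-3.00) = 9.00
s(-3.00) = 22.00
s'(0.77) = -38.84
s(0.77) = -61.04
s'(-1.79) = -15.65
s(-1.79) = 17.09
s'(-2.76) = 3.41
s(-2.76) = 23.48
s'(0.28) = -37.44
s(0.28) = -42.29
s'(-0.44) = -32.78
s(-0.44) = -16.83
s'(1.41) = -38.50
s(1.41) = -85.92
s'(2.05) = -35.69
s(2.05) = -109.79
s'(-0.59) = -31.42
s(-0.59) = -12.01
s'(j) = 3*j^2 - 6*j - 36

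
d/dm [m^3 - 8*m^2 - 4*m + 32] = 3*m^2 - 16*m - 4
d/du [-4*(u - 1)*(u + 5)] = -8*u - 16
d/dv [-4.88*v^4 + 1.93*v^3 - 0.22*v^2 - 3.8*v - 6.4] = -19.52*v^3 + 5.79*v^2 - 0.44*v - 3.8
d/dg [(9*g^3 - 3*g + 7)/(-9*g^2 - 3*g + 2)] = 3*(-27*g^4 - 18*g^3 + 9*g^2 + 42*g + 5)/(81*g^4 + 54*g^3 - 27*g^2 - 12*g + 4)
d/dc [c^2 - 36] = 2*c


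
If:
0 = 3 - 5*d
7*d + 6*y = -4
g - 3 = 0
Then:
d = 3/5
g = 3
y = -41/30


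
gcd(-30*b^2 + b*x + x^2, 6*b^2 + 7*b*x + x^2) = 6*b + x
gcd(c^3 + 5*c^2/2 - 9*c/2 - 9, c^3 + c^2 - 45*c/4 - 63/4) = c^2 + 9*c/2 + 9/2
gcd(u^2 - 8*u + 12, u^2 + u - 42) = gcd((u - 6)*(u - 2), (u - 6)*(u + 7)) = u - 6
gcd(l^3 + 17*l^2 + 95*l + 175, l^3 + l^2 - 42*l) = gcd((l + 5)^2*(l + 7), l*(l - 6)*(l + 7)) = l + 7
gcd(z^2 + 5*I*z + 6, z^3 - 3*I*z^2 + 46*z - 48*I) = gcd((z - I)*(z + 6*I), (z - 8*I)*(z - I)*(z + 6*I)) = z^2 + 5*I*z + 6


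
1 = 1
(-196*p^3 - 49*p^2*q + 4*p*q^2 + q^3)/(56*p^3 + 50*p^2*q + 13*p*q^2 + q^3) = (-7*p + q)/(2*p + q)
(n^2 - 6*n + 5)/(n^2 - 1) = (n - 5)/(n + 1)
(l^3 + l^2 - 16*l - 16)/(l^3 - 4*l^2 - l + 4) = (l + 4)/(l - 1)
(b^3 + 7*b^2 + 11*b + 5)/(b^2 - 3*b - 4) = (b^2 + 6*b + 5)/(b - 4)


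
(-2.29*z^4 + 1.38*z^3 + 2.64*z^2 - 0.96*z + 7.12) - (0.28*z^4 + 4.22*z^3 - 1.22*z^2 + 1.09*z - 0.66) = -2.57*z^4 - 2.84*z^3 + 3.86*z^2 - 2.05*z + 7.78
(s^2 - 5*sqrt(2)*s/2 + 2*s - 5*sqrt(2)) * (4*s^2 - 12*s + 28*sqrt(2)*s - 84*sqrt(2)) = 4*s^4 - 4*s^3 + 18*sqrt(2)*s^3 - 164*s^2 - 18*sqrt(2)*s^2 - 108*sqrt(2)*s + 140*s + 840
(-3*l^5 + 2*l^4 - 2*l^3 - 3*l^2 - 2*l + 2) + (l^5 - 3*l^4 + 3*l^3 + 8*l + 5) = -2*l^5 - l^4 + l^3 - 3*l^2 + 6*l + 7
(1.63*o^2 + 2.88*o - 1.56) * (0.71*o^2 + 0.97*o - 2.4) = 1.1573*o^4 + 3.6259*o^3 - 2.226*o^2 - 8.4252*o + 3.744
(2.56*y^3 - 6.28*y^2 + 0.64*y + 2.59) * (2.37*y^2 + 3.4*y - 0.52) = 6.0672*y^5 - 6.1796*y^4 - 21.1664*y^3 + 11.5799*y^2 + 8.4732*y - 1.3468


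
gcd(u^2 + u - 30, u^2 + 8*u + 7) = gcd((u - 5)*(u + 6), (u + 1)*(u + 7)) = 1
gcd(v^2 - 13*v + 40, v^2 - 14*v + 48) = v - 8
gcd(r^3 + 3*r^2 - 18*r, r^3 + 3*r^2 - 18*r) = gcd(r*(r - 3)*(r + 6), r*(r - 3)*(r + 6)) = r^3 + 3*r^2 - 18*r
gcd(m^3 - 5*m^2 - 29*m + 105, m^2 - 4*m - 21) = m - 7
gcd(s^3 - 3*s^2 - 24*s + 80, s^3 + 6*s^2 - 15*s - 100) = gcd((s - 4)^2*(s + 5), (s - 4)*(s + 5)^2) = s^2 + s - 20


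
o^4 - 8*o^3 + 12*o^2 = o^2*(o - 6)*(o - 2)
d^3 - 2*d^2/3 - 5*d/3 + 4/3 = (d - 1)^2*(d + 4/3)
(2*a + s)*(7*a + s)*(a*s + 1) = 14*a^3*s + 9*a^2*s^2 + 14*a^2 + a*s^3 + 9*a*s + s^2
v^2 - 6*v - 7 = (v - 7)*(v + 1)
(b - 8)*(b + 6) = b^2 - 2*b - 48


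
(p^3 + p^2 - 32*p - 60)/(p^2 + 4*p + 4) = (p^2 - p - 30)/(p + 2)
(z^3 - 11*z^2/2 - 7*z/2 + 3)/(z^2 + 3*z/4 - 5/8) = 4*(z^2 - 5*z - 6)/(4*z + 5)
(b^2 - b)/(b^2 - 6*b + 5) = b/(b - 5)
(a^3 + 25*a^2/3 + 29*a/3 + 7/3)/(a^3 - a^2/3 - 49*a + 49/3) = (3*a^2 + 4*a + 1)/(3*a^2 - 22*a + 7)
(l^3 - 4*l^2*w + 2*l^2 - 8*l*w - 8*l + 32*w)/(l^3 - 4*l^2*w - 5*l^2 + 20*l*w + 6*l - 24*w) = (l + 4)/(l - 3)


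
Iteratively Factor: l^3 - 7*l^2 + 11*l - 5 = (l - 5)*(l^2 - 2*l + 1) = (l - 5)*(l - 1)*(l - 1)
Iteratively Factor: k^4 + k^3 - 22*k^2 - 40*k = (k + 2)*(k^3 - k^2 - 20*k) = (k - 5)*(k + 2)*(k^2 + 4*k) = (k - 5)*(k + 2)*(k + 4)*(k)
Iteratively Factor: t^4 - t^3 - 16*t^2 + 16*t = (t - 4)*(t^3 + 3*t^2 - 4*t) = t*(t - 4)*(t^2 + 3*t - 4) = t*(t - 4)*(t - 1)*(t + 4)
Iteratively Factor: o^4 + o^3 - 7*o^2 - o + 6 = (o + 1)*(o^3 - 7*o + 6) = (o - 1)*(o + 1)*(o^2 + o - 6) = (o - 2)*(o - 1)*(o + 1)*(o + 3)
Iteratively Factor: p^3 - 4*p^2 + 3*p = (p - 1)*(p^2 - 3*p) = p*(p - 1)*(p - 3)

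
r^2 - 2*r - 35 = (r - 7)*(r + 5)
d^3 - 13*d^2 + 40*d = d*(d - 8)*(d - 5)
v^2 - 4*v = v*(v - 4)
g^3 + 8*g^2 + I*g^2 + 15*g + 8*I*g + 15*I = (g + 3)*(g + 5)*(g + I)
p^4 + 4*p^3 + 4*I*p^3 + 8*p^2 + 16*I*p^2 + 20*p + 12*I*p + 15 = (p + 1)*(p + 3)*(p - I)*(p + 5*I)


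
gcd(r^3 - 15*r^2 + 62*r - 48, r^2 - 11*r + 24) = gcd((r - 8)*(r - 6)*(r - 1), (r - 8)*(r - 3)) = r - 8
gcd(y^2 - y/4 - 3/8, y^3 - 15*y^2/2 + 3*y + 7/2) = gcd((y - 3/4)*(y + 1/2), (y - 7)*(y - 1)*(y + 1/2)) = y + 1/2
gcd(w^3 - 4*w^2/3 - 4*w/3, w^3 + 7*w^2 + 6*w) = w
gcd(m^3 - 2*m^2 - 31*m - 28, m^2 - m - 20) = m + 4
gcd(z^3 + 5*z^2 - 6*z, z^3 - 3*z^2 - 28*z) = z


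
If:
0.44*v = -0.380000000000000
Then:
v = -0.86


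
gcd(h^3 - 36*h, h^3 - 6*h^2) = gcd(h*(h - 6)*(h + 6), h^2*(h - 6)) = h^2 - 6*h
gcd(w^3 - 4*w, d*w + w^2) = w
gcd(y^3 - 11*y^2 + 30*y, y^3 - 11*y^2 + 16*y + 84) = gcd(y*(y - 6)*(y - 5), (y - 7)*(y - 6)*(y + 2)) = y - 6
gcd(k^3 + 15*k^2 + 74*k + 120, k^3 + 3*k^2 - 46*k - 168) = k^2 + 10*k + 24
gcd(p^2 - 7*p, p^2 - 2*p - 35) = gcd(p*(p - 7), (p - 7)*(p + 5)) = p - 7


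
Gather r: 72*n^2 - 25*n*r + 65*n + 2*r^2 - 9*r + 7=72*n^2 + 65*n + 2*r^2 + r*(-25*n - 9) + 7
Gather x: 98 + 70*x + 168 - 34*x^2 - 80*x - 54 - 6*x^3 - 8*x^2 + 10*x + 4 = -6*x^3 - 42*x^2 + 216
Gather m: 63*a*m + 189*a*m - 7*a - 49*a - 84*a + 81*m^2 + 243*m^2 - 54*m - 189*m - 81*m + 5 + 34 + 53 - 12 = -140*a + 324*m^2 + m*(252*a - 324) + 80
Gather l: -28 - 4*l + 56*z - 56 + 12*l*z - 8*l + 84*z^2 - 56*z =l*(12*z - 12) + 84*z^2 - 84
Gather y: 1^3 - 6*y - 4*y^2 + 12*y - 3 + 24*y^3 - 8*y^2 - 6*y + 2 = 24*y^3 - 12*y^2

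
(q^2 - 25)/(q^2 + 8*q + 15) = (q - 5)/(q + 3)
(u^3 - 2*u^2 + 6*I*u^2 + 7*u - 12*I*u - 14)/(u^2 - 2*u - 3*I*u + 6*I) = (u^2 + 6*I*u + 7)/(u - 3*I)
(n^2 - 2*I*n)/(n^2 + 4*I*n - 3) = n*(n - 2*I)/(n^2 + 4*I*n - 3)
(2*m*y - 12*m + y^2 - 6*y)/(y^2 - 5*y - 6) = (2*m + y)/(y + 1)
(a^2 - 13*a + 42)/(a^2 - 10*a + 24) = (a - 7)/(a - 4)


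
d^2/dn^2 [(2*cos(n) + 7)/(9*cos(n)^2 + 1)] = (-2268*(1 - cos(n)^2)^2 - 162*cos(n)^5 + 432*cos(n)^3 - 882*cos(n)^2 - 110*cos(n) + 2142)/(9*cos(n)^2 + 1)^3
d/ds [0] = 0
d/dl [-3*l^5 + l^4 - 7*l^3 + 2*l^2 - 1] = l*(-15*l^3 + 4*l^2 - 21*l + 4)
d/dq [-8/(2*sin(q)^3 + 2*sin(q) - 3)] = 16*(7*cos(q) - 3*cos(3*q))/(7*sin(q) - sin(3*q) - 6)^2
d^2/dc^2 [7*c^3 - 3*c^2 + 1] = 42*c - 6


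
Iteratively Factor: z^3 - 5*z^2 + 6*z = (z - 2)*(z^2 - 3*z) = (z - 3)*(z - 2)*(z)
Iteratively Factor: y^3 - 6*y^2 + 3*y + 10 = (y + 1)*(y^2 - 7*y + 10) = (y - 5)*(y + 1)*(y - 2)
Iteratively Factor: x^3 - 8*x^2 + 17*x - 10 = (x - 5)*(x^2 - 3*x + 2) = (x - 5)*(x - 1)*(x - 2)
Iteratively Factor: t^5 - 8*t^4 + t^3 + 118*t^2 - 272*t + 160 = (t - 5)*(t^4 - 3*t^3 - 14*t^2 + 48*t - 32) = (t - 5)*(t - 1)*(t^3 - 2*t^2 - 16*t + 32) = (t - 5)*(t - 1)*(t + 4)*(t^2 - 6*t + 8) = (t - 5)*(t - 2)*(t - 1)*(t + 4)*(t - 4)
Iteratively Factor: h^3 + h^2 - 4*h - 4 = (h - 2)*(h^2 + 3*h + 2) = (h - 2)*(h + 1)*(h + 2)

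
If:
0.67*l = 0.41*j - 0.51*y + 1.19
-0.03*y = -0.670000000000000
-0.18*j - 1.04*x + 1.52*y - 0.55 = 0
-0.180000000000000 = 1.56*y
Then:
No Solution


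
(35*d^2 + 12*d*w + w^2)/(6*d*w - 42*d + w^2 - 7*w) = (35*d^2 + 12*d*w + w^2)/(6*d*w - 42*d + w^2 - 7*w)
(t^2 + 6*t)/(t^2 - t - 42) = t/(t - 7)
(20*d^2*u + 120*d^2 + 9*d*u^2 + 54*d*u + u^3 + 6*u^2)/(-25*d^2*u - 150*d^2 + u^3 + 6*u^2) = (4*d + u)/(-5*d + u)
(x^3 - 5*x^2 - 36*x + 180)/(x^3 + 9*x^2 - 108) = (x^2 - 11*x + 30)/(x^2 + 3*x - 18)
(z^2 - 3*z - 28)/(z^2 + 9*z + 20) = (z - 7)/(z + 5)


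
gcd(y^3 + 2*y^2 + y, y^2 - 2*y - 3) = y + 1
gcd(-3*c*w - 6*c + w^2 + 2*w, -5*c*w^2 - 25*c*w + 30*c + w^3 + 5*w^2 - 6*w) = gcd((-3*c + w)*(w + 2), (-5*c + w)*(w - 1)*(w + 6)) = 1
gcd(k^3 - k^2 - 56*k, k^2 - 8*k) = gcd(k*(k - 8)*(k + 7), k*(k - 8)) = k^2 - 8*k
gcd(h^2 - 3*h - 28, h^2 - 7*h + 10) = 1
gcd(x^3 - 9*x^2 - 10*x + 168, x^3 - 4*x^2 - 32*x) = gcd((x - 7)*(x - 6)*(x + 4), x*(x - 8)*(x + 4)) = x + 4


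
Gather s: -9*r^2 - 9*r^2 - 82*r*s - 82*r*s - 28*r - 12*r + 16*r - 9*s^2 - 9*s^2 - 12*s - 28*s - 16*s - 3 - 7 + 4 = -18*r^2 - 24*r - 18*s^2 + s*(-164*r - 56) - 6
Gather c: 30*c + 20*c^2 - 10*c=20*c^2 + 20*c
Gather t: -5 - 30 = -35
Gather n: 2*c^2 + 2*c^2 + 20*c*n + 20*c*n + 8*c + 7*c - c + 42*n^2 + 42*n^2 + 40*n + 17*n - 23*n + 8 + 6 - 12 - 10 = 4*c^2 + 14*c + 84*n^2 + n*(40*c + 34) - 8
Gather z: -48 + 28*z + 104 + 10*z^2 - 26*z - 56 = 10*z^2 + 2*z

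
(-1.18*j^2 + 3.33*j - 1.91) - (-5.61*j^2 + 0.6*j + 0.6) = 4.43*j^2 + 2.73*j - 2.51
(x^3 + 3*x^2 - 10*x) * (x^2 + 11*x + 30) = x^5 + 14*x^4 + 53*x^3 - 20*x^2 - 300*x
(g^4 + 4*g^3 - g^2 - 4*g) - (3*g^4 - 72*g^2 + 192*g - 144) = -2*g^4 + 4*g^3 + 71*g^2 - 196*g + 144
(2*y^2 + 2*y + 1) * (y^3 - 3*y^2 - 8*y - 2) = 2*y^5 - 4*y^4 - 21*y^3 - 23*y^2 - 12*y - 2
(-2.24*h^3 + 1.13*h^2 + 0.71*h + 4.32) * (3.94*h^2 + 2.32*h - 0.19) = -8.8256*h^5 - 0.744600000000001*h^4 + 5.8446*h^3 + 18.4533*h^2 + 9.8875*h - 0.8208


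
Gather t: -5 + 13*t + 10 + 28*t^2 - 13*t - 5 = 28*t^2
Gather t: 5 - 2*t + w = -2*t + w + 5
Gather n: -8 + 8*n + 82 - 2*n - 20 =6*n + 54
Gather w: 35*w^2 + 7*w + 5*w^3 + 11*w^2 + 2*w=5*w^3 + 46*w^2 + 9*w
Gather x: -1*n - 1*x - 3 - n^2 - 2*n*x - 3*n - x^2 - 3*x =-n^2 - 4*n - x^2 + x*(-2*n - 4) - 3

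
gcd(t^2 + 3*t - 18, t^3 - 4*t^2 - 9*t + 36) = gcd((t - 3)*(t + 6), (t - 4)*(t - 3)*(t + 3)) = t - 3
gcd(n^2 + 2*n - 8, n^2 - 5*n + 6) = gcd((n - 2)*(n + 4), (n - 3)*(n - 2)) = n - 2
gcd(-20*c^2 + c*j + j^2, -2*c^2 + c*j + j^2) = 1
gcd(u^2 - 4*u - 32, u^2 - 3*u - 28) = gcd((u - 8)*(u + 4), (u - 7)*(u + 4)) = u + 4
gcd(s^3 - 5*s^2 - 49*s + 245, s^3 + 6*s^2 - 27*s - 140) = s^2 + 2*s - 35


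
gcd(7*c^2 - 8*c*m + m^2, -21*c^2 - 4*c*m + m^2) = 7*c - m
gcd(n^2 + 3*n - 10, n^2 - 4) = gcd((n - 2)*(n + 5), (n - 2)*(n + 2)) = n - 2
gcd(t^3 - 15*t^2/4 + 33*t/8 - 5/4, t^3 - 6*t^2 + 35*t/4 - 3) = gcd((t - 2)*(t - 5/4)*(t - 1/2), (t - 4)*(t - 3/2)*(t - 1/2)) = t - 1/2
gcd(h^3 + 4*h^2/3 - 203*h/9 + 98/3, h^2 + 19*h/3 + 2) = h + 6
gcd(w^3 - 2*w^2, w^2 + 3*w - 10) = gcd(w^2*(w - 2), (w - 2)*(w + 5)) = w - 2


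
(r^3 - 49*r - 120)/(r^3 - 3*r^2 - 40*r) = (r + 3)/r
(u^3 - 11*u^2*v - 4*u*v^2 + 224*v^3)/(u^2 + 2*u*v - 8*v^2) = (u^2 - 15*u*v + 56*v^2)/(u - 2*v)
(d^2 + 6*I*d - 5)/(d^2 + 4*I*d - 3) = (d + 5*I)/(d + 3*I)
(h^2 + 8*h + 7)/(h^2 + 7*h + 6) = (h + 7)/(h + 6)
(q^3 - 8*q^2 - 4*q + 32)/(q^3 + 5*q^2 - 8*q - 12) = (q^2 - 6*q - 16)/(q^2 + 7*q + 6)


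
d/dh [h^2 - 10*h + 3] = 2*h - 10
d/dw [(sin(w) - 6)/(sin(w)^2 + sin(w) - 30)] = (12*sin(w) + cos(w)^2 - 25)*cos(w)/(sin(w)^2 + sin(w) - 30)^2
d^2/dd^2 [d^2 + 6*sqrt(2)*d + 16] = 2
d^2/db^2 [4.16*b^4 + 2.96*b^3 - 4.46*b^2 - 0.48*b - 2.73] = 49.92*b^2 + 17.76*b - 8.92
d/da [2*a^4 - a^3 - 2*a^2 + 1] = a*(8*a^2 - 3*a - 4)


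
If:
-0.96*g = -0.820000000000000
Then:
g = 0.85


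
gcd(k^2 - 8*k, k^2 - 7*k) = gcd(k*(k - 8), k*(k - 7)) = k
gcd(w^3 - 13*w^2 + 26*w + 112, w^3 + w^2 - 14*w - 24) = w + 2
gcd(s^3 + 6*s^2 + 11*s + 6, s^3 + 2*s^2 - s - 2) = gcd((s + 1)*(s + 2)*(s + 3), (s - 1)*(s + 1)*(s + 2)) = s^2 + 3*s + 2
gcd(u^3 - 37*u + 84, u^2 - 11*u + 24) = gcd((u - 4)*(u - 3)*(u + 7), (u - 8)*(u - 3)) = u - 3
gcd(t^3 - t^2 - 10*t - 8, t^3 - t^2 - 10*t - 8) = t^3 - t^2 - 10*t - 8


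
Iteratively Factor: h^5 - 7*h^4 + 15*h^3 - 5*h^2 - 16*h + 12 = (h - 2)*(h^4 - 5*h^3 + 5*h^2 + 5*h - 6) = (h - 3)*(h - 2)*(h^3 - 2*h^2 - h + 2) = (h - 3)*(h - 2)^2*(h^2 - 1) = (h - 3)*(h - 2)^2*(h - 1)*(h + 1)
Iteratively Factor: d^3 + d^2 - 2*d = (d - 1)*(d^2 + 2*d) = d*(d - 1)*(d + 2)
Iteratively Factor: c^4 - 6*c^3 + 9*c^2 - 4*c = (c - 1)*(c^3 - 5*c^2 + 4*c) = (c - 4)*(c - 1)*(c^2 - c) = c*(c - 4)*(c - 1)*(c - 1)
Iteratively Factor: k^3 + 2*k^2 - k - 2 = (k - 1)*(k^2 + 3*k + 2) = (k - 1)*(k + 1)*(k + 2)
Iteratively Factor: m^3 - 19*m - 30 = (m + 2)*(m^2 - 2*m - 15) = (m - 5)*(m + 2)*(m + 3)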